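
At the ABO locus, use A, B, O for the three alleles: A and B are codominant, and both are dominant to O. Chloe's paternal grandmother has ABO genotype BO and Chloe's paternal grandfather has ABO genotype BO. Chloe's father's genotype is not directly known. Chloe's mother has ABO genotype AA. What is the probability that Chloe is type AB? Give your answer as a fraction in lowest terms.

Chloe's father's ABO genotype from BO × BO: 1/4 BB, 1/2 BO, 1/4 OO.
Crossing each possibility with the mother AA and summing P(type AB): 1/4·1 + 1/2·1/2 + 1/4·0 = 1/2.

1/2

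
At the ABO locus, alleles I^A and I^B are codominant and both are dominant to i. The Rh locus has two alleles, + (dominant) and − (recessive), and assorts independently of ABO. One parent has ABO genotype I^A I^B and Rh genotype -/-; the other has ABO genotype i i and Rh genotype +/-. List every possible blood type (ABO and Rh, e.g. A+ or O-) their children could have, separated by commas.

A+, A-, B+, B-

Gametes from I^A I^B × i i give offspring ABO genotypes I^A i, I^B i, i.e. phenotypes A, B.
Rh cross -/- × +/- → phenotypes Rh+, Rh-.
Combining independently: A+, A-, B+, B-.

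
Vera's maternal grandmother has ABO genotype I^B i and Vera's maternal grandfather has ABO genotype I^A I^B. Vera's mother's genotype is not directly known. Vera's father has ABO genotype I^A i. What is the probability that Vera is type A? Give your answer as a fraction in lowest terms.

3/8

Vera's mother's ABO genotype from I^B i × I^A I^B: 1/4 I^A I^B, 1/4 I^A i, 1/4 I^B I^B, 1/4 I^B i.
Crossing each possibility with the father I^A i and summing P(type A): 1/4·1/2 + 1/4·3/4 + 1/4·0 + 1/4·1/4 = 3/8.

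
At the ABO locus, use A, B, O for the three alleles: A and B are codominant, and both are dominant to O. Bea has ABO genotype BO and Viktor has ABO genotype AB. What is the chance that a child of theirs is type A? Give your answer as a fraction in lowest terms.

ABO cross BO × AB → offspring phenotypes: 1/4 A, 1/2 B, 1/4 AB.
So P(type A) = 1/4.

1/4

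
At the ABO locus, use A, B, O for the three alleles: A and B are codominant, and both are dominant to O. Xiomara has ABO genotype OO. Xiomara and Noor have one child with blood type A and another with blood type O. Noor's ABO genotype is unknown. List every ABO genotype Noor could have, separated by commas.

For each candidate genotype of Noor, check whether crossing it with OO can produce every observed child phenotype.
  AA → possible child types {A} ✗
  AB → possible child types {A, B} ✗
  AO → possible child types {O, A} ✓
  BB → possible child types {B} ✗
  BO → possible child types {O, B} ✗
  OO → possible child types {O} ✗

AO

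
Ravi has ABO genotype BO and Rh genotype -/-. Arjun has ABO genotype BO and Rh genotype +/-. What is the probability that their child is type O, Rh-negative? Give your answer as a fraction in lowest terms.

1/8

ABO cross BO × BO → offspring phenotypes: 1/4 O, 3/4 B.
Rh cross -/- × +/- → 1/2 Rh+, 1/2 Rh-.
Independent loci: P(type O, Rh-negative) = 1/4 × 1/2 = 1/8.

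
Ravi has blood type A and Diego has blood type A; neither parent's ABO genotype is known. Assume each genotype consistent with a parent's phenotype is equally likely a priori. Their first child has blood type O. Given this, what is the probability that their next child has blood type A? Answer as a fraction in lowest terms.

Possible genotypes: Ravi ∈ {AA, AO}; Diego ∈ {AA, AO}.
Weight each parental genotype pair by prior × P(type-O child):
  AO × AO: posterior weight 1; P(next child type A) = 3/4.
Weighted sum = 3/4.

3/4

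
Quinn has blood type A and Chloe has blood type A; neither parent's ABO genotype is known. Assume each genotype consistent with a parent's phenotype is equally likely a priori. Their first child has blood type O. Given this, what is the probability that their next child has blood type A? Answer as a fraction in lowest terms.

Possible genotypes: Quinn ∈ {I^A I^A, I^A i}; Chloe ∈ {I^A I^A, I^A i}.
Weight each parental genotype pair by prior × P(type-O child):
  I^A i × I^A i: posterior weight 1; P(next child type A) = 3/4.
Weighted sum = 3/4.

3/4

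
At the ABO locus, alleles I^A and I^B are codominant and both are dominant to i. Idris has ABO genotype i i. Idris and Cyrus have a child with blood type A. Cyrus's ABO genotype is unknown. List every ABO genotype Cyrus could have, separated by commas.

For each candidate genotype of Cyrus, check whether crossing it with i i can produce every observed child phenotype.
  I^A I^A → possible child types {A} ✓
  I^A I^B → possible child types {A, B} ✓
  I^A i → possible child types {O, A} ✓
  I^B I^B → possible child types {B} ✗
  I^B i → possible child types {O, B} ✗
  i i → possible child types {O} ✗

I^A I^A, I^A I^B, I^A i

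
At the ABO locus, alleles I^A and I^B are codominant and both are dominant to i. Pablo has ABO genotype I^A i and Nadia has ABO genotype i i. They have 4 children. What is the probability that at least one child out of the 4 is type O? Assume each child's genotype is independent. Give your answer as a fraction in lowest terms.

15/16

ABO cross I^A i × i i → 1/2 O, 1/2 A.
So P(type O) = 1/2 per child.
P(none) = (1/2)^4 = 1/16; P(at least one) = 1 − 1/16 = 15/16.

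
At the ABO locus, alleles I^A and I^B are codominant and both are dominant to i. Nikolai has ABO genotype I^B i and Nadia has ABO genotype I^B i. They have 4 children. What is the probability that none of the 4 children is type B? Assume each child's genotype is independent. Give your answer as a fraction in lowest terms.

ABO cross I^B i × I^B i → 1/4 O, 3/4 B.
So P(type B) = 3/4 per child.
P(not type B) = 1/4 for one child; (1/4)^4 = 1/256.

1/256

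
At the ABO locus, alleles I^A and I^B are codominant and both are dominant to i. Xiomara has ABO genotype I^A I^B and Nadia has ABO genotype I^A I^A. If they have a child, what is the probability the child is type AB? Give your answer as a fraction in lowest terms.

1/2

ABO cross I^A I^B × I^A I^A → offspring phenotypes: 1/2 A, 1/2 AB.
So P(type AB) = 1/2.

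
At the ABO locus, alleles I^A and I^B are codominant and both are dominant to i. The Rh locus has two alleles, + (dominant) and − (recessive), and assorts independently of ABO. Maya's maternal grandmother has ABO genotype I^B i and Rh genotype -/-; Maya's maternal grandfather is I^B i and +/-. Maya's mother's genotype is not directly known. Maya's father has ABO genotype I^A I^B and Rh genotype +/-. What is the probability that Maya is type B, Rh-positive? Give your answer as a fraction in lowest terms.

5/16

Maya's mother's ABO genotype from I^B i × I^B i: 1/4 I^B I^B, 1/2 I^B i, 1/4 i i.
Crossing each possibility with the father I^A I^B and summing P(type B): 1/4·1/2 + 1/2·1/2 + 1/4·1/2 = 1/2.
Similarly for Rh via the mother's Rh distribution: P(Rh+) = 5/8.
Independent loci: 1/2 × 5/8 = 5/16.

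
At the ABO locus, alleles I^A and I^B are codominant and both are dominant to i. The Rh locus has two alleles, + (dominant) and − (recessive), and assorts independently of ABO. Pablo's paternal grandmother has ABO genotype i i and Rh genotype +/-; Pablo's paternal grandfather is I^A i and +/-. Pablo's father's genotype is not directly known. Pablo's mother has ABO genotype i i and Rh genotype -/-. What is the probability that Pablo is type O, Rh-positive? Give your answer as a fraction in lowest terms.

Pablo's father's ABO genotype from i i × I^A i: 1/2 I^A i, 1/2 i i.
Crossing each possibility with the mother i i and summing P(type O): 1/2·1/2 + 1/2·1 = 3/4.
Similarly for Rh via the father's Rh distribution: P(Rh+) = 1/2.
Independent loci: 3/4 × 1/2 = 3/8.

3/8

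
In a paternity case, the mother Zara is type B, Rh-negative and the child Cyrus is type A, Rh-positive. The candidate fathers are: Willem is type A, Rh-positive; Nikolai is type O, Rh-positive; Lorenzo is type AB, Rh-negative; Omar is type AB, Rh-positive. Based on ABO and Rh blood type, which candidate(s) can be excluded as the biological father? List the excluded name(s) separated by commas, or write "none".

Nikolai, Lorenzo

A candidate is excluded only if no genotype consistent with his phenotype could produce a type A, Rh-positive child with a type B, Rh-negative mother.
Nikolai (type O, Rh+): no genotype consistent with that phenotype can produce a type-A Rh+ child with a type-B mother.
Lorenzo (type AB, Rh-): no genotype consistent with that phenotype can produce a type-A Rh+ child with a type-B mother.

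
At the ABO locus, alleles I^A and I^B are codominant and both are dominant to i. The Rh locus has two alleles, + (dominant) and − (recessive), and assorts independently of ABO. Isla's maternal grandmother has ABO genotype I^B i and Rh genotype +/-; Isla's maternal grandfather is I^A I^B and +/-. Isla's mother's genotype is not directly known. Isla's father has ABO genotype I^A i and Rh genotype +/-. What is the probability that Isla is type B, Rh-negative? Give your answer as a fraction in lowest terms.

Isla's mother's ABO genotype from I^B i × I^A I^B: 1/4 I^A I^B, 1/4 I^A i, 1/4 I^B I^B, 1/4 I^B i.
Crossing each possibility with the father I^A i and summing P(type B): 1/4·1/4 + 1/4·0 + 1/4·1/2 + 1/4·1/4 = 1/4.
Similarly for Rh via the mother's Rh distribution: P(Rh-) = 1/4.
Independent loci: 1/4 × 1/4 = 1/16.

1/16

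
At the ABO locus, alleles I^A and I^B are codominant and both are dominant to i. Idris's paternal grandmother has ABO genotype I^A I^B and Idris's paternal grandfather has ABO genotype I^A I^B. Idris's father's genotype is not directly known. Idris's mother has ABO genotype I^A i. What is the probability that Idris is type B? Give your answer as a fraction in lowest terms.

1/4

Idris's father's ABO genotype from I^A I^B × I^A I^B: 1/4 I^A I^A, 1/2 I^A I^B, 1/4 I^B I^B.
Crossing each possibility with the mother I^A i and summing P(type B): 1/4·0 + 1/2·1/4 + 1/4·1/2 = 1/4.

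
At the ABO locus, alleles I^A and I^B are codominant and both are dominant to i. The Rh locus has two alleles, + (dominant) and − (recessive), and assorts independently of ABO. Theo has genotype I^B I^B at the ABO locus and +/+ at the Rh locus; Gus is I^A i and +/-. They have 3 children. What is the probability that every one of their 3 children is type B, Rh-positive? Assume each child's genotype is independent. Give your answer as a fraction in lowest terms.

ABO cross I^B I^B × I^A i → 1/2 B, 1/2 AB.
Rh cross +/+ × +/- → 1 Rh+; so P(type B, Rh-positive) = 1/2 × 1 = 1/2 per child.
All 3 independent: (1/2)^3 = 1/8.

1/8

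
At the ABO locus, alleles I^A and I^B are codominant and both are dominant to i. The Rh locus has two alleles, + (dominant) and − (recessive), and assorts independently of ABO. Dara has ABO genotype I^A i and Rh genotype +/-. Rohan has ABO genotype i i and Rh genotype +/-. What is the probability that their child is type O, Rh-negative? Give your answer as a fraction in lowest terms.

1/8

ABO cross I^A i × i i → offspring phenotypes: 1/2 O, 1/2 A.
Rh cross +/- × +/- → 3/4 Rh+, 1/4 Rh-.
Independent loci: P(type O, Rh-negative) = 1/2 × 1/4 = 1/8.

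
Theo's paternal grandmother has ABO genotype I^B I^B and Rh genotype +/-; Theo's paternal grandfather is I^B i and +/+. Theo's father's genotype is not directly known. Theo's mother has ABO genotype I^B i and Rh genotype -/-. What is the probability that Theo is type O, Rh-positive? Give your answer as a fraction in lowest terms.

3/32

Theo's father's ABO genotype from I^B I^B × I^B i: 1/2 I^B I^B, 1/2 I^B i.
Crossing each possibility with the mother I^B i and summing P(type O): 1/2·0 + 1/2·1/4 = 1/8.
Similarly for Rh via the father's Rh distribution: P(Rh+) = 3/4.
Independent loci: 1/8 × 3/4 = 3/32.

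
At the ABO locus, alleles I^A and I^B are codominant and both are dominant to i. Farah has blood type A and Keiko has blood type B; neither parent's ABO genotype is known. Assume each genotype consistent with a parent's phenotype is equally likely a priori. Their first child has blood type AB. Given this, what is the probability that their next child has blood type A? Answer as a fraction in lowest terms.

5/36

Possible genotypes: Farah ∈ {I^A I^A, I^A i}; Keiko ∈ {I^B I^B, I^B i}.
Weight each parental genotype pair by prior × P(type-AB child):
  I^A I^A × I^B I^B: posterior weight 4/9; P(next child type A) = 0.
  I^A I^A × I^B i: posterior weight 2/9; P(next child type A) = 1/2.
  I^A i × I^B I^B: posterior weight 2/9; P(next child type A) = 0.
  I^A i × I^B i: posterior weight 1/9; P(next child type A) = 1/4.
Weighted sum = 5/36.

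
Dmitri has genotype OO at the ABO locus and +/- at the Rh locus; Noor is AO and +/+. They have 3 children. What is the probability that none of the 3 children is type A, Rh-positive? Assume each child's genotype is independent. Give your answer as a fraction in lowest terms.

ABO cross OO × AO → 1/2 O, 1/2 A.
Rh cross +/- × +/+ → 1 Rh+; so P(type A, Rh-positive) = 1/2 × 1 = 1/2 per child.
P(not type A, Rh-positive) = 1/2 for one child; (1/2)^3 = 1/8.

1/8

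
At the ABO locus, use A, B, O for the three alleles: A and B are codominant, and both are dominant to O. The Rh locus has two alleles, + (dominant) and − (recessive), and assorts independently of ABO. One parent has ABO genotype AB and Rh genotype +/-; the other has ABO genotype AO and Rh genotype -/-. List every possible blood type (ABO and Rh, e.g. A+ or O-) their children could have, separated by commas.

A+, A-, B+, B-, AB+, AB-

Gametes from AB × AO give offspring ABO genotypes AA, AB, AO, BO, i.e. phenotypes A, B, AB.
Rh cross +/- × -/- → phenotypes Rh+, Rh-.
Combining independently: A+, A-, B+, B-, AB+, AB-.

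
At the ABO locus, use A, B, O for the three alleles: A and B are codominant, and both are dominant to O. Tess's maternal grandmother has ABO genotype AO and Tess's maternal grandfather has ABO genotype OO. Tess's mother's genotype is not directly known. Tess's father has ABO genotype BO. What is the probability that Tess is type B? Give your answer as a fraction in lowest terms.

3/8

Tess's mother's ABO genotype from AO × OO: 1/2 AO, 1/2 OO.
Crossing each possibility with the father BO and summing P(type B): 1/2·1/4 + 1/2·1/2 = 3/8.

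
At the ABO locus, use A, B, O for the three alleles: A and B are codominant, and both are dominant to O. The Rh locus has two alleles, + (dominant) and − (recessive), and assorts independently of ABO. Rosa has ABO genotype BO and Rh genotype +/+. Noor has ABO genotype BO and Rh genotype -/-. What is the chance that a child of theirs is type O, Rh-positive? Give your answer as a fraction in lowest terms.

ABO cross BO × BO → offspring phenotypes: 1/4 O, 3/4 B.
Rh cross +/+ × -/- → 1 Rh+.
Independent loci: P(type O, Rh-positive) = 1/4 × 1 = 1/4.

1/4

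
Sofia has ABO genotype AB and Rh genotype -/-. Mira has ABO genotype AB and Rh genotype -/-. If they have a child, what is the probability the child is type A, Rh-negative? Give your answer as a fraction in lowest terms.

ABO cross AB × AB → offspring phenotypes: 1/4 A, 1/4 B, 1/2 AB.
Rh cross -/- × -/- → 1 Rh-.
Independent loci: P(type A, Rh-negative) = 1/4 × 1 = 1/4.

1/4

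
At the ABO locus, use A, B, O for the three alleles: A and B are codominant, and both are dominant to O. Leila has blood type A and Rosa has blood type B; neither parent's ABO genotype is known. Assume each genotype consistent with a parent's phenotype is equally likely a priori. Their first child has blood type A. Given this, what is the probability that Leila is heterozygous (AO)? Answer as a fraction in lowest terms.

Possible genotypes: Leila ∈ {AA, AO}; Rosa ∈ {BB, BO}.
Weight each parental genotype pair by prior × P(type-A child):
  AA × BO: posterior weight 2/3.
  AO × BO: posterior weight 1/3.
Sum the posterior weight over pairs where Leila is AO: 1/3.

1/3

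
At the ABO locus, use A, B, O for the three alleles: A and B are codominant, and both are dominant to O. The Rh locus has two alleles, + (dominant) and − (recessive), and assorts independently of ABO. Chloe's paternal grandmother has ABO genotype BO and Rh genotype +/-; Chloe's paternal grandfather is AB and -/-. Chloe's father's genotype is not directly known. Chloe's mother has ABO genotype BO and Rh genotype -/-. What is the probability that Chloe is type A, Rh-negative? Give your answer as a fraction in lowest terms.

3/32

Chloe's father's ABO genotype from BO × AB: 1/4 AB, 1/4 AO, 1/4 BB, 1/4 BO.
Crossing each possibility with the mother BO and summing P(type A): 1/4·1/4 + 1/4·1/4 + 1/4·0 + 1/4·0 = 1/8.
Similarly for Rh via the father's Rh distribution: P(Rh-) = 3/4.
Independent loci: 1/8 × 3/4 = 3/32.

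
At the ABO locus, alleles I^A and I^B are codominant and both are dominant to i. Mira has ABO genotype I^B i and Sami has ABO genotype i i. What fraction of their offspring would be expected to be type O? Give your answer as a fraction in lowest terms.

ABO cross I^B i × i i → offspring phenotypes: 1/2 O, 1/2 B.
So P(type O) = 1/2.

1/2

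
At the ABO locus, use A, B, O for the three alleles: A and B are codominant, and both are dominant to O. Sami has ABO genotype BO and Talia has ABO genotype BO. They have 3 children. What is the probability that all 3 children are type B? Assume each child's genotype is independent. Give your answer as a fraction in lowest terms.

ABO cross BO × BO → 1/4 O, 3/4 B.
So P(type B) = 3/4 per child.
All 3 independent: (3/4)^3 = 27/64.

27/64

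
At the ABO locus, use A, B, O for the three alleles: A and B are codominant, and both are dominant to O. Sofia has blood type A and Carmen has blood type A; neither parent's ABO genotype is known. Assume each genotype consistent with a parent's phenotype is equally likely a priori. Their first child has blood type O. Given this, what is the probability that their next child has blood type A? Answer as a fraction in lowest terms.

3/4

Possible genotypes: Sofia ∈ {AA, AO}; Carmen ∈ {AA, AO}.
Weight each parental genotype pair by prior × P(type-O child):
  AO × AO: posterior weight 1; P(next child type A) = 3/4.
Weighted sum = 3/4.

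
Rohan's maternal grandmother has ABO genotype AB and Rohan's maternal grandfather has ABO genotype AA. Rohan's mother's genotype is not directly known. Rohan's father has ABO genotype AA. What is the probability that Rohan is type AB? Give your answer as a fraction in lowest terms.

Rohan's mother's ABO genotype from AB × AA: 1/2 AA, 1/2 AB.
Crossing each possibility with the father AA and summing P(type AB): 1/2·0 + 1/2·1/2 = 1/4.

1/4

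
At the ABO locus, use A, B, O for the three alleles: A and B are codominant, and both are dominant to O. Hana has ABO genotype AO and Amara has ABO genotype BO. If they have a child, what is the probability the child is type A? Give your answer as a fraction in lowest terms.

1/4

ABO cross AO × BO → offspring phenotypes: 1/4 O, 1/4 A, 1/4 B, 1/4 AB.
So P(type A) = 1/4.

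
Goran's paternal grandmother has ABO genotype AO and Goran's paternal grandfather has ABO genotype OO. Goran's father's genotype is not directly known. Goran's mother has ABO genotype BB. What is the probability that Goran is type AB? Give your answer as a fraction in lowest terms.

1/4

Goran's father's ABO genotype from AO × OO: 1/2 AO, 1/2 OO.
Crossing each possibility with the mother BB and summing P(type AB): 1/2·1/2 + 1/2·0 = 1/4.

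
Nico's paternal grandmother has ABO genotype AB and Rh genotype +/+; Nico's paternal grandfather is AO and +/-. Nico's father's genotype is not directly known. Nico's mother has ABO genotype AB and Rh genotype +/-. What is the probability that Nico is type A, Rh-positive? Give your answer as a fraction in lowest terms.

21/64

Nico's father's ABO genotype from AB × AO: 1/4 AA, 1/4 AB, 1/4 AO, 1/4 BO.
Crossing each possibility with the mother AB and summing P(type A): 1/4·1/2 + 1/4·1/4 + 1/4·1/2 + 1/4·1/4 = 3/8.
Similarly for Rh via the father's Rh distribution: P(Rh+) = 7/8.
Independent loci: 3/8 × 7/8 = 21/64.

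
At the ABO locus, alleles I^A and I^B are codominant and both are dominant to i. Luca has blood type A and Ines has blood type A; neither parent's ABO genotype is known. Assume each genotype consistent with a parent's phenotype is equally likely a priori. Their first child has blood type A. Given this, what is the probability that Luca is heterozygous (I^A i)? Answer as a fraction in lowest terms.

Possible genotypes: Luca ∈ {I^A I^A, I^A i}; Ines ∈ {I^A I^A, I^A i}.
Weight each parental genotype pair by prior × P(type-A child):
  I^A I^A × I^A I^A: posterior weight 4/15.
  I^A I^A × I^A i: posterior weight 4/15.
  I^A i × I^A I^A: posterior weight 4/15.
  I^A i × I^A i: posterior weight 1/5.
Sum the posterior weight over pairs where Luca is I^A i: 7/15.

7/15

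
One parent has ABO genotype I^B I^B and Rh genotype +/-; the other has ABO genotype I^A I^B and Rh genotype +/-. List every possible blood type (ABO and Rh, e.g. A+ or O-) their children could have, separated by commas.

B+, B-, AB+, AB-

Gametes from I^B I^B × I^A I^B give offspring ABO genotypes I^A I^B, I^B I^B, i.e. phenotypes B, AB.
Rh cross +/- × +/- → phenotypes Rh+, Rh-.
Combining independently: B+, B-, AB+, AB-.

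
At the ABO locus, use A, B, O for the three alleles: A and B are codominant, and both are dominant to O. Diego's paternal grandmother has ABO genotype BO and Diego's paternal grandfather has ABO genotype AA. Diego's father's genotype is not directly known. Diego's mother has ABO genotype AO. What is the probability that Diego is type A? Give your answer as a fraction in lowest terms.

5/8

Diego's father's ABO genotype from BO × AA: 1/2 AB, 1/2 AO.
Crossing each possibility with the mother AO and summing P(type A): 1/2·1/2 + 1/2·3/4 = 5/8.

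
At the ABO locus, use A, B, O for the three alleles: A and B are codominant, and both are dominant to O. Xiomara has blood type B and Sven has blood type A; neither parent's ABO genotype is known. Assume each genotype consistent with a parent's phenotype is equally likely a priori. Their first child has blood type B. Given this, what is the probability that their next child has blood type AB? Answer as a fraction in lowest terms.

Possible genotypes: Xiomara ∈ {BB, BO}; Sven ∈ {AA, AO}.
Weight each parental genotype pair by prior × P(type-B child):
  BB × AO: posterior weight 2/3; P(next child type AB) = 1/2.
  BO × AO: posterior weight 1/3; P(next child type AB) = 1/4.
Weighted sum = 5/12.

5/12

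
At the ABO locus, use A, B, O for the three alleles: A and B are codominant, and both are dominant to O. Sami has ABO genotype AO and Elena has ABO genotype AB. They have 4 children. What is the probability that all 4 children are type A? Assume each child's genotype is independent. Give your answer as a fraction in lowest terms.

1/16

ABO cross AO × AB → 1/2 A, 1/4 B, 1/4 AB.
So P(type A) = 1/2 per child.
All 4 independent: (1/2)^4 = 1/16.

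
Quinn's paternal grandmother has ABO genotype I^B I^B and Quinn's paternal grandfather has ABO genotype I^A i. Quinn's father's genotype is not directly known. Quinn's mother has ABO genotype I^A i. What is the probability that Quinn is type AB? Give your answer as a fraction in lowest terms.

Quinn's father's ABO genotype from I^B I^B × I^A i: 1/2 I^A I^B, 1/2 I^B i.
Crossing each possibility with the mother I^A i and summing P(type AB): 1/2·1/4 + 1/2·1/4 = 1/4.

1/4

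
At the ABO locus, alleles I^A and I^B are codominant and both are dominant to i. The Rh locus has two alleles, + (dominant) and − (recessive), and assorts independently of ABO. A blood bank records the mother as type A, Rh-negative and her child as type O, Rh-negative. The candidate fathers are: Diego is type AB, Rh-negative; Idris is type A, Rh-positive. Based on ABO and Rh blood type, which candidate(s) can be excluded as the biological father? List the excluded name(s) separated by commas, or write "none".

A candidate is excluded only if no genotype consistent with his phenotype could produce a type O, Rh-negative child with a type A, Rh-negative mother.
Diego (type AB, Rh-): no genotype consistent with that phenotype can produce a type-O Rh- child with a type-A mother.

Diego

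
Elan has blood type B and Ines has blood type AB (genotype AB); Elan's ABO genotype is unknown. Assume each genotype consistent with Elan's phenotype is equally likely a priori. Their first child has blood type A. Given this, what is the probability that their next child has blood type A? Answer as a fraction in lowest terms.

1/4

Possible genotypes: Elan ∈ {BB, BO}; Ines ∈ {AB}.
Weight each parental genotype pair by prior × P(type-A child):
  BO × AB: posterior weight 1; P(next child type A) = 1/4.
Weighted sum = 1/4.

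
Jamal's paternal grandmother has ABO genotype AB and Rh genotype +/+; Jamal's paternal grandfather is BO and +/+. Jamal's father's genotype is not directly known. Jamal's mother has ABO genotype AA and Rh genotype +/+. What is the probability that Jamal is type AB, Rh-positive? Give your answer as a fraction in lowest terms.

Jamal's father's ABO genotype from AB × BO: 1/4 AB, 1/4 AO, 1/4 BB, 1/4 BO.
Crossing each possibility with the mother AA and summing P(type AB): 1/4·1/2 + 1/4·0 + 1/4·1 + 1/4·1/2 = 1/2.
Similarly for Rh via the father's Rh distribution: P(Rh+) = 1.
Independent loci: 1/2 × 1 = 1/2.

1/2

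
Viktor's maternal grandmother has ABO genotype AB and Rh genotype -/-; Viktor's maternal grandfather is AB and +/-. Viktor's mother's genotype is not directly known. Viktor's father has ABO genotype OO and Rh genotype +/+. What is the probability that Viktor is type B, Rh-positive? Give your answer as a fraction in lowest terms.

Viktor's mother's ABO genotype from AB × AB: 1/4 AA, 1/2 AB, 1/4 BB.
Crossing each possibility with the father OO and summing P(type B): 1/4·0 + 1/2·1/2 + 1/4·1 = 1/2.
Similarly for Rh via the mother's Rh distribution: P(Rh+) = 1.
Independent loci: 1/2 × 1 = 1/2.

1/2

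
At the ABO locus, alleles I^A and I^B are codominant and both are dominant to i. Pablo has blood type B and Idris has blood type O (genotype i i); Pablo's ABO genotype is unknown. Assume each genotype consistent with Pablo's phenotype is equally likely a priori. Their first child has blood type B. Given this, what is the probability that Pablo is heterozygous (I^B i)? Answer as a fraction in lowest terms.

Possible genotypes: Pablo ∈ {I^B I^B, I^B i}; Idris ∈ {i i}.
Weight each parental genotype pair by prior × P(type-B child):
  I^B I^B × i i: posterior weight 2/3.
  I^B i × i i: posterior weight 1/3.
Sum the posterior weight over pairs where Pablo is I^B i: 1/3.

1/3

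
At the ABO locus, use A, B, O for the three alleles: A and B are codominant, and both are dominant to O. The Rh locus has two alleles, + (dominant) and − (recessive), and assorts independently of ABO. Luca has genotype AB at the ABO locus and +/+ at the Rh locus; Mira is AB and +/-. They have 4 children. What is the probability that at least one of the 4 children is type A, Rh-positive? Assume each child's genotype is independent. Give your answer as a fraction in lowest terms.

ABO cross AB × AB → 1/4 A, 1/4 B, 1/2 AB.
Rh cross +/+ × +/- → 1 Rh+; so P(type A, Rh-positive) = 1/4 × 1 = 1/4 per child.
P(none) = (3/4)^4 = 81/256; P(at least one) = 1 − 81/256 = 175/256.

175/256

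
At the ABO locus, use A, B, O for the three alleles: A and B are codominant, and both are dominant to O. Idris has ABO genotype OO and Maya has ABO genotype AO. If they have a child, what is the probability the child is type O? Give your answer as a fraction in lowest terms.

1/2

ABO cross OO × AO → offspring phenotypes: 1/2 O, 1/2 A.
So P(type O) = 1/2.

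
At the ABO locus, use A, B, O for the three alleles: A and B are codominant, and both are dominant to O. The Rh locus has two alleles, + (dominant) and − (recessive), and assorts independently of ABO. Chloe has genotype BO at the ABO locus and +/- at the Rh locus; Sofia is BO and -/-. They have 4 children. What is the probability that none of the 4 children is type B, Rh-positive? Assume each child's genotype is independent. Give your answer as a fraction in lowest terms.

625/4096

ABO cross BO × BO → 1/4 O, 3/4 B.
Rh cross +/- × -/- → 1/2 Rh+, 1/2 Rh-; so P(type B, Rh-positive) = 3/4 × 1/2 = 3/8 per child.
P(not type B, Rh-positive) = 5/8 for one child; (5/8)^4 = 625/4096.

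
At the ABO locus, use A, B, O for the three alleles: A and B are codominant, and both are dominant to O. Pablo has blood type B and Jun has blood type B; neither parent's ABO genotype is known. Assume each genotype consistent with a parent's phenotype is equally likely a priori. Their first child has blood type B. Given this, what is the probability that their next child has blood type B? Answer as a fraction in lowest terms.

19/20

Possible genotypes: Pablo ∈ {BB, BO}; Jun ∈ {BB, BO}.
Weight each parental genotype pair by prior × P(type-B child):
  BB × BB: posterior weight 4/15; P(next child type B) = 1.
  BB × BO: posterior weight 4/15; P(next child type B) = 1.
  BO × BB: posterior weight 4/15; P(next child type B) = 1.
  BO × BO: posterior weight 1/5; P(next child type B) = 3/4.
Weighted sum = 19/20.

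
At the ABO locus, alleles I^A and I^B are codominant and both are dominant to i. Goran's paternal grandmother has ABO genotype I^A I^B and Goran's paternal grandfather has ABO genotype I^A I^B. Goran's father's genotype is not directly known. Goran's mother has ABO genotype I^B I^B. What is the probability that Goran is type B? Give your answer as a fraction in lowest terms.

Goran's father's ABO genotype from I^A I^B × I^A I^B: 1/4 I^A I^A, 1/2 I^A I^B, 1/4 I^B I^B.
Crossing each possibility with the mother I^B I^B and summing P(type B): 1/4·0 + 1/2·1/2 + 1/4·1 = 1/2.

1/2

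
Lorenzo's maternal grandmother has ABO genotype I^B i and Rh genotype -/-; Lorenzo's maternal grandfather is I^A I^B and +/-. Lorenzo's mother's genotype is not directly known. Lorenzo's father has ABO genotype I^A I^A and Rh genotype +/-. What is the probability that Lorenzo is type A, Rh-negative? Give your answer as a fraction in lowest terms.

3/16

Lorenzo's mother's ABO genotype from I^B i × I^A I^B: 1/4 I^A I^B, 1/4 I^A i, 1/4 I^B I^B, 1/4 I^B i.
Crossing each possibility with the father I^A I^A and summing P(type A): 1/4·1/2 + 1/4·1 + 1/4·0 + 1/4·1/2 = 1/2.
Similarly for Rh via the mother's Rh distribution: P(Rh-) = 3/8.
Independent loci: 1/2 × 3/8 = 3/16.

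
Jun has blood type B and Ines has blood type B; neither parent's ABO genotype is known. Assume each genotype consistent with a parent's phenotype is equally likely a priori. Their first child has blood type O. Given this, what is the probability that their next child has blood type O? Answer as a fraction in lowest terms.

Possible genotypes: Jun ∈ {BB, BO}; Ines ∈ {BB, BO}.
Weight each parental genotype pair by prior × P(type-O child):
  BO × BO: posterior weight 1; P(next child type O) = 1/4.
Weighted sum = 1/4.

1/4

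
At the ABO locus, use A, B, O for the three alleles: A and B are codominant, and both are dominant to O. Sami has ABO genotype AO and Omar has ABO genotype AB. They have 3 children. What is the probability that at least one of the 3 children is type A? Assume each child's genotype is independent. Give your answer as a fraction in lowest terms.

7/8

ABO cross AO × AB → 1/2 A, 1/4 B, 1/4 AB.
So P(type A) = 1/2 per child.
P(none) = (1/2)^3 = 1/8; P(at least one) = 1 − 1/8 = 7/8.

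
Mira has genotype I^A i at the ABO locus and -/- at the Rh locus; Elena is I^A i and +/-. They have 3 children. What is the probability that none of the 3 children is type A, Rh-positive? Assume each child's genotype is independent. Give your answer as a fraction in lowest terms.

ABO cross I^A i × I^A i → 1/4 O, 3/4 A.
Rh cross -/- × +/- → 1/2 Rh+, 1/2 Rh-; so P(type A, Rh-positive) = 3/4 × 1/2 = 3/8 per child.
P(not type A, Rh-positive) = 5/8 for one child; (5/8)^3 = 125/512.

125/512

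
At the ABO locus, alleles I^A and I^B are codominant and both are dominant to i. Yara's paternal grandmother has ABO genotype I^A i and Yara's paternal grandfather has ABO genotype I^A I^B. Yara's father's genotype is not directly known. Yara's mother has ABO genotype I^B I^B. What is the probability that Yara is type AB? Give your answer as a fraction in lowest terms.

Yara's father's ABO genotype from I^A i × I^A I^B: 1/4 I^A I^A, 1/4 I^A I^B, 1/4 I^A i, 1/4 I^B i.
Crossing each possibility with the mother I^B I^B and summing P(type AB): 1/4·1 + 1/4·1/2 + 1/4·1/2 + 1/4·0 = 1/2.

1/2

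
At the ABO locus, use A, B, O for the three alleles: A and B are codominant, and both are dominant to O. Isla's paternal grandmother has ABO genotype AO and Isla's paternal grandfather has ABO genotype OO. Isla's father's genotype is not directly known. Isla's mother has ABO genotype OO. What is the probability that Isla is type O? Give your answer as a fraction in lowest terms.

3/4

Isla's father's ABO genotype from AO × OO: 1/2 AO, 1/2 OO.
Crossing each possibility with the mother OO and summing P(type O): 1/2·1/2 + 1/2·1 = 3/4.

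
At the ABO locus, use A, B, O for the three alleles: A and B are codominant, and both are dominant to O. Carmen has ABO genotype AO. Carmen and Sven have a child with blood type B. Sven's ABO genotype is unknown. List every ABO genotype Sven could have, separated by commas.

For each candidate genotype of Sven, check whether crossing it with AO can produce every observed child phenotype.
  AA → possible child types {A} ✗
  AB → possible child types {A, B, AB} ✓
  AO → possible child types {O, A} ✗
  BB → possible child types {B, AB} ✓
  BO → possible child types {O, A, B, AB} ✓
  OO → possible child types {O, A} ✗

AB, BB, BO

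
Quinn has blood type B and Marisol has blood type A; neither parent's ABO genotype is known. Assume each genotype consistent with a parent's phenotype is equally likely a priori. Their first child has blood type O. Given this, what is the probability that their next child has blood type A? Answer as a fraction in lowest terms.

1/4

Possible genotypes: Quinn ∈ {BB, BO}; Marisol ∈ {AA, AO}.
Weight each parental genotype pair by prior × P(type-O child):
  BO × AO: posterior weight 1; P(next child type A) = 1/4.
Weighted sum = 1/4.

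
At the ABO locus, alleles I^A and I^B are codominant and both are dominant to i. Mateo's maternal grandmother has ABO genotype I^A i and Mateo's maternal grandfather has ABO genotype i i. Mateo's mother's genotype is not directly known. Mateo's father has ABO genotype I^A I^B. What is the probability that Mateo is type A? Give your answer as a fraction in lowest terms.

Mateo's mother's ABO genotype from I^A i × i i: 1/2 I^A i, 1/2 i i.
Crossing each possibility with the father I^A I^B and summing P(type A): 1/2·1/2 + 1/2·1/2 = 1/2.

1/2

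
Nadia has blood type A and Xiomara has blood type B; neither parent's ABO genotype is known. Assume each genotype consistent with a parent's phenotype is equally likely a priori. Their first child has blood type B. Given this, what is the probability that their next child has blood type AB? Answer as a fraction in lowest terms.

Possible genotypes: Nadia ∈ {AA, AO}; Xiomara ∈ {BB, BO}.
Weight each parental genotype pair by prior × P(type-B child):
  AO × BB: posterior weight 2/3; P(next child type AB) = 1/2.
  AO × BO: posterior weight 1/3; P(next child type AB) = 1/4.
Weighted sum = 5/12.

5/12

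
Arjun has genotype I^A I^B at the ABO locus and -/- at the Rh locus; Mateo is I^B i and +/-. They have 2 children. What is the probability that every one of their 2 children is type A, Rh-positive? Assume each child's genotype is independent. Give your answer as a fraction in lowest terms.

ABO cross I^A I^B × I^B i → 1/4 A, 1/2 B, 1/4 AB.
Rh cross -/- × +/- → 1/2 Rh+, 1/2 Rh-; so P(type A, Rh-positive) = 1/4 × 1/2 = 1/8 per child.
All 2 independent: (1/8)^2 = 1/64.

1/64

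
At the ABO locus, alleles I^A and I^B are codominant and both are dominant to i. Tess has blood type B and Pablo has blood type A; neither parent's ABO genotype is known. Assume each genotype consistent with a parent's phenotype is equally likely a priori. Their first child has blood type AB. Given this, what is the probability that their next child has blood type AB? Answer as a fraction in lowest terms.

Possible genotypes: Tess ∈ {I^B I^B, I^B i}; Pablo ∈ {I^A I^A, I^A i}.
Weight each parental genotype pair by prior × P(type-AB child):
  I^B I^B × I^A I^A: posterior weight 4/9; P(next child type AB) = 1.
  I^B I^B × I^A i: posterior weight 2/9; P(next child type AB) = 1/2.
  I^B i × I^A I^A: posterior weight 2/9; P(next child type AB) = 1/2.
  I^B i × I^A i: posterior weight 1/9; P(next child type AB) = 1/4.
Weighted sum = 25/36.

25/36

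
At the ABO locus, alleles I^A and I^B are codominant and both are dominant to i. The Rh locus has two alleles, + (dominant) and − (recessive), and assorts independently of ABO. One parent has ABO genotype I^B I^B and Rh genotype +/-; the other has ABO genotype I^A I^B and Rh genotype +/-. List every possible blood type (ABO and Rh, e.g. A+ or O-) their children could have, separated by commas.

Gametes from I^B I^B × I^A I^B give offspring ABO genotypes I^A I^B, I^B I^B, i.e. phenotypes B, AB.
Rh cross +/- × +/- → phenotypes Rh+, Rh-.
Combining independently: B+, B-, AB+, AB-.

B+, B-, AB+, AB-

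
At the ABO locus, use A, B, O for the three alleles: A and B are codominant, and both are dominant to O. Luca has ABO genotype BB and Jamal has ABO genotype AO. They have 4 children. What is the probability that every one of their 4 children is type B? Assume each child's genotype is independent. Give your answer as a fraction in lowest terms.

1/16

ABO cross BB × AO → 1/2 B, 1/2 AB.
So P(type B) = 1/2 per child.
All 4 independent: (1/2)^4 = 1/16.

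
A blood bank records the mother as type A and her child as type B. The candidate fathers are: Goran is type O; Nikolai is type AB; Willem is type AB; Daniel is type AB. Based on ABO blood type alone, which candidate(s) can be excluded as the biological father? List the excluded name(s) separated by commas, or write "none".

Goran

A candidate is excluded only if no genotype consistent with his phenotype could produce a type B child with a type A mother.
Goran (type O): no genotype consistent with that phenotype can produce a type-B child with a type-A mother.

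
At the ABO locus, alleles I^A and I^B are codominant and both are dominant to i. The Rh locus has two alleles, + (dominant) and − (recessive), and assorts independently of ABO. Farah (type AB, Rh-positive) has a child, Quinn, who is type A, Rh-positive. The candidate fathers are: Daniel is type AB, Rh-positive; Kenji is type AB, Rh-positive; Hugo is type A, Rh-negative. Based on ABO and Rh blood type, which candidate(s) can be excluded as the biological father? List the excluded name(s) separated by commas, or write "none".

none

A candidate is excluded only if no genotype consistent with his phenotype could produce a type A, Rh-positive child with a type AB, Rh-positive mother.
Every candidate has at least one consistent genotype combination, so none can be excluded.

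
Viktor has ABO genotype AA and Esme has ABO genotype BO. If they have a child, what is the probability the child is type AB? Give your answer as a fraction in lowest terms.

ABO cross AA × BO → offspring phenotypes: 1/2 A, 1/2 AB.
So P(type AB) = 1/2.

1/2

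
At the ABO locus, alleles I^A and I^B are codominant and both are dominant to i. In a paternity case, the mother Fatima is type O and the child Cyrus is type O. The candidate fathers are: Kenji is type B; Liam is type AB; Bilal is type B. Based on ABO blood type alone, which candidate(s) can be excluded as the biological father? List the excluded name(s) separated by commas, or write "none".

Liam

A candidate is excluded only if no genotype consistent with his phenotype could produce a type O child with a type O mother.
Liam (type AB): no genotype consistent with that phenotype can produce a type-O child with a type-O mother.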